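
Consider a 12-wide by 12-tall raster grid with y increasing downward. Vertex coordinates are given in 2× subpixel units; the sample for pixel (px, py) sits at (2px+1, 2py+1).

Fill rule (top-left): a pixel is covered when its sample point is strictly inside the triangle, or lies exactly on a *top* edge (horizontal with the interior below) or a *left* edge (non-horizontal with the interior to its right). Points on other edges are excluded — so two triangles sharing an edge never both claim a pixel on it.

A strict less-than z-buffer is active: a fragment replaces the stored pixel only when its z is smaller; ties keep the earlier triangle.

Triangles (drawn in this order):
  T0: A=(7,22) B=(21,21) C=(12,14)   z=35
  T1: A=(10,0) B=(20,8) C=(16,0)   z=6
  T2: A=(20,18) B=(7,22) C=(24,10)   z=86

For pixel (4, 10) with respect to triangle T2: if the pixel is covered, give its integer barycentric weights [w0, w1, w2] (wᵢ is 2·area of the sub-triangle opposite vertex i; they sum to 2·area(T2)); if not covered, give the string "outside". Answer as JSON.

T0:
  2·area = 107  (B↔C swapped to make it positive)
  edge (7, 22)→(12, 14): d=(5,-8) top-left  bias=+0
  edge (12, 14)→(21, 21): d=(9,7) right/bottom  bias=-1
  edge (21, 21)→(7, 22): d=(-14,1) right/bottom  bias=-1
    (1,3)@(3, 7): e=[-107,0,214] → ·  [on edge]
    (6,7)@(13, 15): e=[13,2,92] → █
    (7,7)@(15, 15): e=[29,-12,90] → ·
    (5,8)@(11, 17): e=[7,34,66] → █
    (7,8)@(15, 17): e=[39,6,62] → █
    (8,8)@(17, 17): e=[55,-8,60] → ·
    (4,9)@(9, 19): e=[1,66,40] → █
    (8,9)@(17, 19): e=[65,10,32] → █
    (9,9)@(19, 19): e=[81,-4,30] → ·
    (4,10)@(9, 21): e=[11,84,12] → █
    (9,10)@(19, 21): e=[91,14,2] → █
    (10,10)@(21, 21): e=[107,0,0] → ·  [on edge]
  covered (15 px):
    · · · · · · · · · · · ·
    · · · · · · · · · · · ·
    · · · · · · · · · · · ·
    · · · · · · · · · · · ·
    · · · · · · · · · · · ·
    · · · · · · · · · · · ·
    · · · · · · · · · · · ·
    · · · · · · █ · · · · ·
    · · · · · █ █ █ · · · ·
    · · · · █ █ █ █ █ · · ·
    · · · · █ █ █ █ █ █ · ·
    · · · · · · · · · · · ·
T1:
  2·area = 48  (B↔C swapped to make it positive)
  edge (10, 0)→(16, 0): d=(6,0) top-left  bias=+0
  edge (16, 0)→(20, 8): d=(4,8) right/bottom  bias=-1
  edge (20, 8)→(10, 0): d=(-10,-8) top-left  bias=+0
    (6,0)@(13, 1): e=[6,28,14] → █
    (7,0)@(15, 1): e=[6,12,30] → █
    (8,0)@(17, 1): e=[6,-4,46] → ·
    (6,1)@(13, 3): e=[18,36,-6] → ·
    (7,1)@(15, 3): e=[18,20,10] → █
    (8,1)@(17, 3): e=[18,4,26] → █
    (9,1)@(19, 3): e=[18,-12,42] → ·
    (7,2)@(15, 5): e=[30,28,-10] → ·
    (8,2)@(17, 5): e=[30,12,6] → █
    (9,2)@(19, 5): e=[30,-4,22] → ·
    (8,3)@(17, 7): e=[42,20,-14] → ·
    (9,3)@(19, 7): e=[42,4,2] → █
  covered (6 px):
    · · · · · · █ █ · · · ·
    · · · · · · · █ █ · · ·
    · · · · · · · · █ · · ·
    · · · · · · · · · █ · ·
    · · · · · · · · · · · ·
    · · · · · · · · · · · ·
    · · · · · · · · · · · ·
    · · · · · · · · · · · ·
    · · · · · · · · · · · ·
    · · · · · · · · · · · ·
    · · · · · · · · · · · ·
    · · · · · · · · · · · ·
T2:
  2·area = 88
  edge (20, 18)→(7, 22): d=(-13,4) right/bottom  bias=-1
  edge (7, 22)→(24, 10): d=(17,-12) top-left  bias=+0
  edge (24, 10)→(20, 18): d=(-4,8) right/bottom  bias=-1
    (11,5)@(23, 11): e=[79,5,4] → █
    (10,6)@(21, 13): e=[61,15,12] → █
    (11,6)@(23, 13): e=[53,39,-4] → ·
    (8,7)@(17, 15): e=[51,1,36] → █
    (9,7)@(19, 15): e=[43,25,20] → █
    (11,7)@(23, 15): e=[27,73,-12] → ·
    (7,8)@(15, 17): e=[33,11,44] → █
    (10,8)@(21, 17): e=[9,83,-4] → ·
    (6,9)@(13, 19): e=[15,21,52] → █
    (8,9)@(17, 19): e=[-1,69,20] → ·
    (9,9)@(19, 19): e=[-9,93,4] → ·
    (4,10)@(9, 21): e=[5,7,76] → █
  covered (11 px):
    · · · · · · · · · · · ·
    · · · · · · · · · · · ·
    · · · · · · · · · · · ·
    · · · · · · · · · · · ·
    · · · · · · · · · · · ·
    · · · · · · · · · · · █
    · · · · · · · · · · █ ·
    · · · · · · · · █ █ █ ·
    · · · · · · · █ █ █ · ·
    · · · · · · █ █ · · · ·
    · · · · █ · · · · · · ·
    · · · · · · · · · · · ·

Final: [7,76,5]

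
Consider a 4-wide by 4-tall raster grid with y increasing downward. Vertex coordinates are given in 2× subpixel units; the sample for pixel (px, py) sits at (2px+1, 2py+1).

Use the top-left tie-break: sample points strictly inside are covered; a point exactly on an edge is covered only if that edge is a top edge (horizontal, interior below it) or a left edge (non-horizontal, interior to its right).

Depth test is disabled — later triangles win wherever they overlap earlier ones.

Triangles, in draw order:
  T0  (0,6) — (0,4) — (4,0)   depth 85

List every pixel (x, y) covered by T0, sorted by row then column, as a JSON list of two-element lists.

T0:
  2·area = 8
  edge (0, 6)→(0, 4): d=(0,-2) top-left  bias=+0
  edge (0, 4)→(4, 0): d=(4,-4) top-left  bias=+0
  edge (4, 0)→(0, 6): d=(-4,6) right/bottom  bias=-1
    (1,0)@(3, 1): e=[6,0,2] → █  [on edge]
    (2,0)@(5, 1): e=[10,8,-10] → ·
    (0,1)@(1, 3): e=[2,0,6] → █  [on edge]
    (1,1)@(3, 3): e=[6,8,-6] → ·
    (0,2)@(1, 5): e=[2,8,-2] → ·
  covered (2 px):
    · █ · ·
    █ · · ·
    · · · ·
    · · · ·

Result: [[1,0],[0,1]]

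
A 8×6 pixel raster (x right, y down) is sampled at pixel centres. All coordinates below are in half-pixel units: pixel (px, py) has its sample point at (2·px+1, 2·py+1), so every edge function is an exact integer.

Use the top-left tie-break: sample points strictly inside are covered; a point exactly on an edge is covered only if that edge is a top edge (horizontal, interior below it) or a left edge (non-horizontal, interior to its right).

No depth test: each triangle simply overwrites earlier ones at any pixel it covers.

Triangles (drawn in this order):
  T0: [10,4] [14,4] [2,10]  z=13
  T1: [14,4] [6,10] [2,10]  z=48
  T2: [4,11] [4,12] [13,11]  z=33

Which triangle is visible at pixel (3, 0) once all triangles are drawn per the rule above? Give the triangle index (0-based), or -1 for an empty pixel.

T0:
  2·area = 24
  edge (10, 4)→(14, 4): d=(4,0) top-left  bias=+0
  edge (14, 4)→(2, 10): d=(-12,6) right/bottom  bias=-1
  edge (2, 10)→(10, 4): d=(8,-6) top-left  bias=+0
    (4,2)@(9, 5): e=[4,18,2] → #
    (5,2)@(11, 5): e=[4,6,14] → #
    (6,2)@(13, 5): e=[4,-6,26] → ·
    (3,3)@(7, 7): e=[12,6,6] → #
    (4,3)@(9, 7): e=[12,-6,18] → ·
    (5,3)@(11, 7): e=[12,-18,30] → ·
    (3,4)@(7, 9): e=[20,-18,22] → ·
  covered (3 px):
    · · · · · · · ·
    · · · · · · · ·
    · · · · # # · ·
    · · · # · · · ·
    · · · · · · · ·
    · · · · · · · ·
T1:
  2·area = 24
  edge (14, 4)→(6, 10): d=(-8,6) right/bottom  bias=-1
  edge (6, 10)→(2, 10): d=(-4,0) right/bottom  bias=-1
  edge (2, 10)→(14, 4): d=(12,-6) top-left  bias=+0
    (4,3)@(9, 7): e=[6,12,6] → #
    (5,3)@(11, 7): e=[-6,12,18] → ·
    (2,4)@(5, 9): e=[14,4,6] → #
    (3,4)@(7, 9): e=[2,4,18] → #
    (4,4)@(9, 9): e=[-10,4,30] → ·
    (2,5)@(5, 11): e=[-2,-4,30] → ·
    (3,5)@(7, 11): e=[-14,-4,42] → ·
  covered (3 px):
    · · · · · · · ·
    · · · · · · · ·
    · · · · · · · ·
    · · · · # · · ·
    · · # # · · · ·
    · · · · · · · ·
T2:
  2·area = 9  (B↔C swapped to make it positive)
  edge (4, 11)→(13, 11): d=(9,0) top-left  bias=+0
  edge (13, 11)→(4, 12): d=(-9,1) right/bottom  bias=-1
  edge (4, 12)→(4, 11): d=(0,-1) top-left  bias=+0
    (0,5)@(1, 11): e=[0,12,-3] → ·  [on edge]
    (1,5)@(3, 11): e=[0,10,-1] → ·  [on edge]
    (2,5)@(5, 11): e=[0,8,1] → #  [on edge]
    (3,5)@(7, 11): e=[0,6,3] → #  [on edge]
    (4,5)@(9, 11): e=[0,4,5] → #  [on edge]
    (5,5)@(11, 11): e=[0,2,7] → #  [on edge]
    (6,5)@(13, 11): e=[0,0,9] → ·  [on edge]
    (7,5)@(15, 11): e=[0,-2,11] → ·  [on edge]
  covered (4 px):
    · · · · · · · ·
    · · · · · · · ·
    · · · · · · · ·
    · · · · · · · ·
    · · · · · · · ·
    · · # # # # · ·

Z-buffer (winner per pixel, '.' = empty):
  . . . . . . . .
  . . . . . . . .
  . . . . 0 0 . .
  . . . 0 1 . . .
  . . 1 1 . . . .
  . . 2 2 2 2 . .

Answer: -1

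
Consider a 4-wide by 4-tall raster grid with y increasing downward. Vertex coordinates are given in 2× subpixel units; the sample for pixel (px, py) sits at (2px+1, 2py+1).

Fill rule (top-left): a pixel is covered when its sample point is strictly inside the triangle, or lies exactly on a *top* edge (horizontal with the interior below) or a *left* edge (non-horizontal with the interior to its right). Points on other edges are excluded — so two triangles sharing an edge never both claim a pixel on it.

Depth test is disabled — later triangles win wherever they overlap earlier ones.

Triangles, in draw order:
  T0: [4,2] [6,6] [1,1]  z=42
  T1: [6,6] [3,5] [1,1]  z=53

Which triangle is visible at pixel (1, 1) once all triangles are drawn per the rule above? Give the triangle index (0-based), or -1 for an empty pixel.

T0:
  2·area = 10
  edge (4, 2)→(6, 6): d=(2,4) right/bottom  bias=-1
  edge (6, 6)→(1, 1): d=(-5,-5) top-left  bias=+0
  edge (1, 1)→(4, 2): d=(3,1) right/bottom  bias=-1
    (0,0)@(1, 1): e=[10,0,0] → .  [on edge]
    (1,1)@(3, 3): e=[6,0,4] → X  [on edge]
    (2,1)@(5, 3): e=[-2,10,2] → .
    (3,1)@(7, 3): e=[-10,20,0] → .  [on edge]
    (1,2)@(3, 5): e=[10,-10,10] → .
    (2,2)@(5, 5): e=[2,0,8] → X  [on edge]
    (3,2)@(7, 5): e=[-6,10,6] → .
    (2,3)@(5, 7): e=[6,-10,14] → .
    (3,3)@(7, 7): e=[-2,0,12] → .  [on edge]
  covered (2 px):
    . . . .
    . X . .
    . . X .
    . . . .
T1:
  2·area = 10
  edge (6, 6)→(3, 5): d=(-3,-1) top-left  bias=+0
  edge (3, 5)→(1, 1): d=(-2,-4) top-left  bias=+0
  edge (1, 1)→(6, 6): d=(5,5) right/bottom  bias=-1
    (0,0)@(1, 1): e=[10,0,0] → .  [on edge]
    (1,1)@(3, 3): e=[6,4,0] → .  [on edge]
    (1,2)@(3, 5): e=[0,0,10] → X  [on edge]
    (2,2)@(5, 5): e=[2,8,0] → .  [on edge]
    (1,3)@(3, 7): e=[-6,-4,20] → .
    (3,3)@(7, 7): e=[-2,12,0] → .  [on edge]
  covered (1 px):
    . . . .
    . . . .
    . X . .
    . . . .

Z-buffer (winner per pixel, '.' = empty):
  . . . .
  . 0 . .
  . 1 0 .
  . . . .

Final: 0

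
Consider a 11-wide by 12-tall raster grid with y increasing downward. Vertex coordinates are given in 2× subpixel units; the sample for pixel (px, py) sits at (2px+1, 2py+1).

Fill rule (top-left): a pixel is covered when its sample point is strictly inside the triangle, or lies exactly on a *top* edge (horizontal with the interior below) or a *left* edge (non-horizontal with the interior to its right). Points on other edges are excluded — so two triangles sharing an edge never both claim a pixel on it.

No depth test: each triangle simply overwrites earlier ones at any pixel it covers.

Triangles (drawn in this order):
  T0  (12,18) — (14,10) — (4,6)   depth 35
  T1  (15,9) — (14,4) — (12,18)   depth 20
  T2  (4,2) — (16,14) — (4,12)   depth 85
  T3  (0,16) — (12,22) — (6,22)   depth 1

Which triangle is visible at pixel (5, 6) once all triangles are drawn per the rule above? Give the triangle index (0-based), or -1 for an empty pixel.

T0:
  2·area = 88  (B↔C swapped to make it positive)
  edge (12, 18)→(4, 6): d=(-8,-12) top-left  bias=+0
  edge (4, 6)→(14, 10): d=(10,4) right/bottom  bias=-1
  edge (14, 10)→(12, 18): d=(-2,8) right/bottom  bias=-1
    (2,3)@(5, 7): e=[4,6,78] → █
    (3,3)@(7, 7): e=[28,-2,62] → ·
    (2,4)@(5, 9): e=[-12,26,74] → ·
    (3,4)@(7, 9): e=[12,18,58] → █
    (4,4)@(9, 9): e=[36,10,42] → █
    (5,4)@(11, 9): e=[60,2,26] → █
    (6,4)@(13, 9): e=[84,-6,10] → ·
    (3,5)@(7, 11): e=[-4,38,54] → ·
    (4,5)@(9, 11): e=[20,30,38] → █
    (6,5)@(13, 11): e=[68,14,6] → █
    (7,5)@(15, 11): e=[92,6,-10] → ·
    (4,6)@(9, 13): e=[4,50,34] → █
  covered (11 px):
    · · · · · · · · · · ·
    · · · · · · · · · · ·
    · · · · · · · · · · ·
    · · █ · · · · · · · ·
    · · · █ █ █ · · · · ·
    · · · · █ █ █ · · · ·
    · · · · █ █ █ · · · ·
    · · · · · █ · · · · ·
    · · · · · · · · · · ·
    · · · · · · · · · · ·
    · · · · · · · · · · ·
    · · · · · · · · · · ·
T1:
  2·area = 24  (B↔C swapped to make it positive)
  edge (15, 9)→(12, 18): d=(-3,9) right/bottom  bias=-1
  edge (12, 18)→(14, 4): d=(2,-14) top-left  bias=+0
  edge (14, 4)→(15, 9): d=(1,5) right/bottom  bias=-1
    (8,1)@(17, 3): e=[0,40,-16] → ·  [on edge]
    (7,4)@(15, 9): e=[0,24,0] → ·  [on edge]
    (6,5)@(13, 11): e=[12,0,12] → █  [on edge]
    (7,5)@(15, 11): e=[-6,28,2] → ·
    (6,6)@(13, 13): e=[6,4,14] → █
    (7,6)@(15, 13): e=[-12,32,4] → ·
    (6,7)@(13, 15): e=[0,8,16] → ·  [on edge]
    (8,9)@(17, 19): e=[-48,72,0] → ·  [on edge]
    (5,10)@(11, 21): e=[0,-8,32] → ·  [on edge]
  covered (2 px):
    · · · · · · · · · · ·
    · · · · · · · · · · ·
    · · · · · · · · · · ·
    · · · · · · · · · · ·
    · · · · · · · · · · ·
    · · · · · · █ · · · ·
    · · · · · · █ · · · ·
    · · · · · · · · · · ·
    · · · · · · · · · · ·
    · · · · · · · · · · ·
    · · · · · · · · · · ·
    · · · · · · · · · · ·
T2:
  2·area = 120
  edge (4, 2)→(16, 14): d=(12,12) right/bottom  bias=-1
  edge (16, 14)→(4, 12): d=(-12,-2) top-left  bias=+0
  edge (4, 12)→(4, 2): d=(0,-10) top-left  bias=+0
    (1,0)@(3, 1): e=[0,130,-10] → ·  [on edge]
    (2,1)@(5, 3): e=[0,110,10] → ·  [on edge]
    (2,2)@(5, 5): e=[24,86,10] → █
    (3,2)@(7, 5): e=[0,90,30] → ·  [on edge]
    (2,3)@(5, 7): e=[48,62,10] → █
    (3,3)@(7, 7): e=[24,66,30] → █
    (4,3)@(9, 7): e=[0,70,50] → ·  [on edge]
    (2,4)@(5, 9): e=[72,38,10] → █
    (4,4)@(9, 9): e=[24,46,50] → █
    (5,4)@(11, 9): e=[0,50,70] → ·  [on edge]
    (2,5)@(5, 11): e=[96,14,10] → █
    (5,5)@(11, 11): e=[24,26,70] → █
    (6,5)@(13, 11): e=[0,30,90] → ·  [on edge]
    (7,6)@(15, 13): e=[0,10,110] → ·  [on edge]
    (8,7)@(17, 15): e=[0,-10,130] → ·  [on edge]
    (9,8)@(19, 17): e=[0,-30,150] → ·  [on edge]
    (10,9)@(21, 19): e=[0,-50,170] → ·  [on edge]
  covered (12 px):
    · · · · · · · · · · ·
    · · · · · · · · · · ·
    · · █ · · · · · · · ·
    · · █ █ · · · · · · ·
    · · █ █ █ · · · · · ·
    · · █ █ █ █ · · · · ·
    · · · · · █ █ · · · ·
    · · · · · · · · · · ·
    · · · · · · · · · · ·
    · · · · · · · · · · ·
    · · · · · · · · · · ·
    · · · · · · · · · · ·
T3:
  2·area = 36
  edge (0, 16)→(12, 22): d=(12,6) right/bottom  bias=-1
  edge (12, 22)→(6, 22): d=(-6,0) right/bottom  bias=-1
  edge (6, 22)→(0, 16): d=(-6,-6) top-left  bias=+0
    (0,8)@(1, 17): e=[6,30,0] → █  [on edge]
    (1,8)@(3, 17): e=[-6,30,12] → ·
    (0,9)@(1, 19): e=[30,18,-12] → ·
    (1,9)@(3, 19): e=[18,18,0] → █  [on edge]
    (2,9)@(5, 19): e=[6,18,12] → █
    (3,9)@(7, 19): e=[-6,18,24] → ·
    (1,10)@(3, 21): e=[42,6,-12] → ·
    (2,10)@(5, 21): e=[30,6,0] → █  [on edge]
    (3,10)@(7, 21): e=[18,6,12] → █
    (4,10)@(9, 21): e=[6,6,24] → █
    (5,10)@(11, 21): e=[-6,6,36] → ·
    (2,11)@(5, 23): e=[54,-6,-12] → ·
    (3,11)@(7, 23): e=[42,-6,0] → ·  [on edge]
  covered (6 px):
    · · · · · · · · · · ·
    · · · · · · · · · · ·
    · · · · · · · · · · ·
    · · · · · · · · · · ·
    · · · · · · · · · · ·
    · · · · · · · · · · ·
    · · · · · · · · · · ·
    · · · · · · · · · · ·
    █ · · · · · · · · · ·
    · █ █ · · · · · · · ·
    · · █ █ █ · · · · · ·
    · · · · · · · · · · ·

Z-buffer (winner per pixel, '.' = empty):
  . . . . . . . . . . .
  . . . . . . . . . . .
  . . 2 . . . . . . . .
  . . 2 2 . . . . . . .
  . . 2 2 2 0 . . . . .
  . . 2 2 2 2 1 . . . .
  . . . . 0 2 2 . . . .
  . . . . . 0 . . . . .
  3 . . . . . . . . . .
  . 3 3 . . . . . . . .
  . . 3 3 3 . . . . . .
  . . . . . . . . . . .

Final: 2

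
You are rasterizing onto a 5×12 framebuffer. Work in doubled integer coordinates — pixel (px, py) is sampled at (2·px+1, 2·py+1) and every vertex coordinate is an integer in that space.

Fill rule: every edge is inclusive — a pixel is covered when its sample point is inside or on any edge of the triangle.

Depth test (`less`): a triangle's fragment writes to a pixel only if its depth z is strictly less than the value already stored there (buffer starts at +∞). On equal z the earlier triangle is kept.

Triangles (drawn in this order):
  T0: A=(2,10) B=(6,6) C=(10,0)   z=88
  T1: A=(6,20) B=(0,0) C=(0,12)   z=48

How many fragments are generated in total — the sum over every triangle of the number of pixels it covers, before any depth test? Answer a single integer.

T0:
  2·area = 8  (B↔C swapped to make it positive)
  edge (2, 10)→(10, 0): d=(8,-10) inclusive
  edge (10, 0)→(6, 6): d=(-4,6) inclusive
  edge (6, 6)→(2, 10): d=(-4,4) inclusive
    (4,1)@(9, 3): e=[14,-6,0] → .  [on edge]
    (3,2)@(7, 5): e=[10,-2,0] → .  [on edge]
    (2,3)@(5, 7): e=[6,2,0] → X  [on edge]
    (3,3)@(7, 7): e=[26,-10,-8] → .
    (1,4)@(3, 9): e=[2,6,0] → X  [on edge]
    (2,4)@(5, 9): e=[22,-6,-8] → .
    (0,5)@(1, 11): e=[-2,10,0] → .  [on edge]
    (1,5)@(3, 11): e=[18,-2,-8] → .
  covered (2 px):
    . . . . .
    . . . . .
    . . . . .
    . . X . .
    . X . . .
    . . . . .
    . . . . .
    . . . . .
    . . . . .
    . . . . .
    . . . . .
    . . . . .
T1:
  2·area = 72  (B↔C swapped to make it positive)
  edge (6, 20)→(0, 12): d=(-6,-8) inclusive
  edge (0, 12)→(0, 0): d=(0,-12) inclusive
  edge (0, 0)→(6, 20): d=(6,20) inclusive
    (0,2)@(1, 5): e=[50,12,10] → X
    (1,2)@(3, 5): e=[66,36,-30] → .
    (0,3)@(1, 7): e=[38,12,22] → X
    (1,3)@(3, 7): e=[54,36,-18] → .
    (0,4)@(1, 9): e=[26,12,34] → X
    (1,4)@(3, 9): e=[42,36,-6] → .
    (0,5)@(1, 11): e=[14,12,46] → X
    (1,5)@(3, 11): e=[30,36,6] → X
    (2,5)@(5, 11): e=[46,60,-34] → .
    (0,6)@(1, 13): e=[2,12,58] → X
    (2,6)@(5, 13): e=[34,60,-22] → .
    (0,7)@(1, 15): e=[-10,12,70] → .
  covered (9 px):
    . . . . .
    . . . . .
    X . . . .
    X . . . .
    X . . . .
    X X . . .
    X X . . .
    . X . . .
    . . X . .
    . . . . .
    . . . . .
    . . . . .

Answer: 11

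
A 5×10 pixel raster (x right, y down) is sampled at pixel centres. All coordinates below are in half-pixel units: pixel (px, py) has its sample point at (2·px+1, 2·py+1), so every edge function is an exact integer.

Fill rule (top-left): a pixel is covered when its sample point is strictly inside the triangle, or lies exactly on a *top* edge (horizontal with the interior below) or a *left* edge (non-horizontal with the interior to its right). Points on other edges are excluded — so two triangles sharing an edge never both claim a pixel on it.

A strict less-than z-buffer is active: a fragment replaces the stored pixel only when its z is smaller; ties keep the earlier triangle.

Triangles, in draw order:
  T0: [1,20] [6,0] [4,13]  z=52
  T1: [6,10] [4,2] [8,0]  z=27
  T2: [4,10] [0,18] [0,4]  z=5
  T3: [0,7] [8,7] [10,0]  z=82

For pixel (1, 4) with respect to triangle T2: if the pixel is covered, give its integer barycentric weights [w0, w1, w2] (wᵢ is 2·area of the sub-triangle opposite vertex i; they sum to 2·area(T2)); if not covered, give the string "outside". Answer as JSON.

T0:
  2·area = 25
  edge (1, 20)→(6, 0): d=(5,-20) top-left  bias=+0
  edge (6, 0)→(4, 13): d=(-2,13) right/bottom  bias=-1
  edge (4, 13)→(1, 20): d=(-3,7) right/bottom  bias=-1
    (2,2)@(5, 5): e=[5,3,17] → █
    (3,2)@(7, 5): e=[45,-23,3] → ·
    (2,3)@(5, 7): e=[15,-1,11] → ·
    (1,6)@(3, 13): e=[5,13,7] → █
    (2,6)@(5, 13): e=[45,-13,-7] → ·
    (1,7)@(3, 15): e=[15,9,1] → █
    (2,7)@(5, 15): e=[55,-17,-13] → ·
    (1,8)@(3, 17): e=[25,5,-5] → ·
  covered (3 px):
    · · · · ·
    · · · · ·
    · · █ · ·
    · · · · ·
    · · · · ·
    · · · · ·
    · █ · · ·
    · █ · · ·
    · · · · ·
    · · · · ·
T1:
  2·area = 36
  edge (6, 10)→(4, 2): d=(-2,-8) top-left  bias=+0
  edge (4, 2)→(8, 0): d=(4,-2) top-left  bias=+0
  edge (8, 0)→(6, 10): d=(-2,10) right/bottom  bias=-1
    (3,0)@(7, 1): e=[26,2,8] → █
    (4,0)@(9, 1): e=[42,6,-12] → ·
    (2,1)@(5, 3): e=[6,6,24] → █
    (4,1)@(9, 3): e=[38,14,-16] → ·
    (2,2)@(5, 5): e=[2,14,20] → █
    (3,2)@(7, 5): e=[18,18,0] → ·  [on edge]
    (2,3)@(5, 7): e=[-2,22,16] → ·
    (2,7)@(5, 15): e=[-18,54,0] → ·  [on edge]
  covered (4 px):
    · · · █ ·
    · · █ █ ·
    · · █ · ·
    · · · · ·
    · · · · ·
    · · · · ·
    · · · · ·
    · · · · ·
    · · · · ·
    · · · · ·
T2:
  2·area = 56
  edge (4, 10)→(0, 18): d=(-4,8) right/bottom  bias=-1
  edge (0, 18)→(0, 4): d=(0,-14) top-left  bias=+0
  edge (0, 4)→(4, 10): d=(4,6) right/bottom  bias=-1
    (0,3)@(1, 7): e=[36,14,6] → █
    (1,3)@(3, 7): e=[20,42,-6] → ·
    (0,4)@(1, 9): e=[28,14,14] → █
    (1,4)@(3, 9): e=[12,42,2] → █
    (2,4)@(5, 9): e=[-4,70,-10] → ·
    (0,5)@(1, 11): e=[20,14,22] → █
    (2,5)@(5, 11): e=[-12,70,-2] → ·
    (0,6)@(1, 13): e=[12,14,30] → █
    (1,6)@(3, 13): e=[-4,42,18] → ·
    (0,7)@(1, 15): e=[4,14,38] → █
    (1,7)@(3, 15): e=[-12,42,26] → ·
    (0,8)@(1, 17): e=[-4,14,46] → ·
  covered (7 px):
    · · · · ·
    · · · · ·
    · · · · ·
    █ · · · ·
    █ █ · · ·
    █ █ · · ·
    █ · · · ·
    █ · · · ·
    · · · · ·
    · · · · ·
T3:
  2·area = 56  (B↔C swapped to make it positive)
  edge (0, 7)→(10, 0): d=(10,-7) top-left  bias=+0
  edge (10, 0)→(8, 7): d=(-2,7) right/bottom  bias=-1
  edge (8, 7)→(0, 7): d=(-8,0) right/bottom  bias=-1
    (4,0)@(9, 1): e=[3,5,48] → █
    (3,1)@(7, 3): e=[9,15,32] → █
    (1,2)@(3, 5): e=[1,39,16] → █
    (2,2)@(5, 5): e=[15,25,16] → █
    (4,2)@(9, 5): e=[43,-3,16] → ·
    (0,3)@(1, 7): e=[7,49,0] → ·  [on edge]
    (1,3)@(3, 7): e=[21,35,0] → ·  [on edge]
    (2,3)@(5, 7): e=[35,21,0] → ·  [on edge]
    (3,3)@(7, 7): e=[49,7,0] → ·  [on edge]
    (4,3)@(9, 7): e=[63,-7,0] → ·  [on edge]
  covered (6 px):
    · · · · █
    · · · █ █
    · █ █ █ ·
    · · · · ·
    · · · · ·
    · · · · ·
    · · · · ·
    · · · · ·
    · · · · ·
    · · · · ·

Answer: [42,2,12]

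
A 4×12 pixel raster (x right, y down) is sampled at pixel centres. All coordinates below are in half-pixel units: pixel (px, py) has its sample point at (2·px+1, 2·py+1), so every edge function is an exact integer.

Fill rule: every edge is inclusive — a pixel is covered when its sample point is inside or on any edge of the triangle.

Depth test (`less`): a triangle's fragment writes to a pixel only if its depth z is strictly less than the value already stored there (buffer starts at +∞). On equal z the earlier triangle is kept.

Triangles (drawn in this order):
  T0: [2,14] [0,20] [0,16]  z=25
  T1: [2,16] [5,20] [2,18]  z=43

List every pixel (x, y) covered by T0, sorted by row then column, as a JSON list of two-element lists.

T0:
  2·area = 8
  edge (2, 14)→(0, 20): d=(-2,6) inclusive
  edge (0, 20)→(0, 16): d=(0,-4) inclusive
  edge (0, 16)→(2, 14): d=(2,-2) inclusive
    (2,2)@(5, 5): e=[0,20,-12] → .  [on edge]
    (3,4)@(7, 9): e=[-20,28,0] → .  [on edge]
    (1,5)@(3, 11): e=[0,12,-4] → .  [on edge]
    (2,5)@(5, 11): e=[-12,20,0] → .  [on edge]
    (1,6)@(3, 13): e=[-4,12,0] → .  [on edge]
    (0,7)@(1, 15): e=[4,4,0] → X  [on edge]
    (1,7)@(3, 15): e=[-8,12,4] → .
    (0,8)@(1, 17): e=[0,4,4] → X  [on edge]
    (1,8)@(3, 17): e=[-12,12,8] → .
    (0,9)@(1, 19): e=[-4,4,8] → .
  covered (2 px):
    . . . .
    . . . .
    . . . .
    . . . .
    . . . .
    . . . .
    . . . .
    X . . .
    X . . .
    . . . .
    . . . .
    . . . .
T1:
  2·area = 6
  edge (2, 16)→(5, 20): d=(3,4) inclusive
  edge (5, 20)→(2, 18): d=(-3,-2) inclusive
  edge (2, 18)→(2, 16): d=(0,-2) inclusive
  covered (0 px):
    . . . .
    . . . .
    . . . .
    . . . .
    . . . .
    . . . .
    . . . .
    . . . .
    . . . .
    . . . .
    . . . .
    . . . .

Final: [[0,7],[0,8]]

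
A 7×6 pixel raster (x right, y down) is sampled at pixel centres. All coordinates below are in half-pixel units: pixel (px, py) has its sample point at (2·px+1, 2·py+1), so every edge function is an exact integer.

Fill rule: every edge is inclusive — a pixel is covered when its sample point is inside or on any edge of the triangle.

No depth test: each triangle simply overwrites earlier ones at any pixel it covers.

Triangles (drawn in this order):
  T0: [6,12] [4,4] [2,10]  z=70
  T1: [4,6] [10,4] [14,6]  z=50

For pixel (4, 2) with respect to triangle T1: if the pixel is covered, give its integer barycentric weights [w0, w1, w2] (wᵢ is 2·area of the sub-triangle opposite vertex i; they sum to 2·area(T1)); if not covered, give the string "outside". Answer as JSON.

T0:
  2·area = 28  (B↔C swapped to make it positive)
  edge (6, 12)→(2, 10): d=(-4,-2) inclusive
  edge (2, 10)→(4, 4): d=(2,-6) inclusive
  edge (4, 4)→(6, 12): d=(2,8) inclusive
    (2,0)@(5, 1): e=[42,0,-14] → .  [on edge]
    (1,3)@(3, 7): e=[14,0,14] → X  [on edge]
    (2,3)@(5, 7): e=[18,12,-2] → .
    (1,4)@(3, 9): e=[6,4,18] → X
    (2,4)@(5, 9): e=[10,16,2] → X
    (3,4)@(7, 9): e=[14,28,-14] → .
    (1,5)@(3, 11): e=[-2,8,22] → .
    (2,5)@(5, 11): e=[2,20,6] → X
    (3,5)@(7, 11): e=[6,32,-10] → .
  covered (4 px):
    . . . . . . .
    . . . . . . .
    . . . . . . .
    . X . . . . .
    . X X . . . .
    . . X . . . .
T1:
  2·area = 20
  edge (4, 6)→(10, 4): d=(6,-2) inclusive
  edge (10, 4)→(14, 6): d=(4,2) inclusive
  edge (14, 6)→(4, 6): d=(-10,0) inclusive
    (6,1)@(13, 3): e=[0,-10,30] → .  [on edge]
    (3,2)@(7, 5): e=[0,10,10] → X  [on edge]
    (4,2)@(9, 5): e=[4,6,10] → X
    (5,2)@(11, 5): e=[8,2,10] → X
    (6,2)@(13, 5): e=[12,-2,10] → .
    (0,3)@(1, 7): e=[0,30,-10] → .  [on edge]
    (3,3)@(7, 7): e=[12,18,-10] → .
    (4,3)@(9, 7): e=[16,14,-10] → .
    (5,3)@(11, 7): e=[20,10,-10] → .
  covered (3 px):
    . . . . . . .
    . . . . . . .
    . . . X X X .
    . . . . . . .
    . . . . . . .
    . . . . . . .

Final: [6,10,4]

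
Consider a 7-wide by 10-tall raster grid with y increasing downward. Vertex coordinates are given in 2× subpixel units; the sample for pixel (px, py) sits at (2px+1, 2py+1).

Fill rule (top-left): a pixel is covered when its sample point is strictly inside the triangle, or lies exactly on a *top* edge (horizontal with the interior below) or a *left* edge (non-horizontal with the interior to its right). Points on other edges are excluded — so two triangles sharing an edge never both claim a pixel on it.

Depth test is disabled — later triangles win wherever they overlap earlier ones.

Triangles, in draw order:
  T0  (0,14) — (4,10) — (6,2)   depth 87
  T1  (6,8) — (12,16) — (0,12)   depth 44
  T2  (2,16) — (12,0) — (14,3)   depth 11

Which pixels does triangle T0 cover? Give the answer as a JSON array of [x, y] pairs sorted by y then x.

T0:
  2·area = 24  (B↔C swapped to make it positive)
  edge (0, 14)→(6, 2): d=(6,-12) top-left  bias=+0
  edge (6, 2)→(4, 10): d=(-2,8) right/bottom  bias=-1
  edge (4, 10)→(0, 14): d=(-4,4) right/bottom  bias=-1
    (6,0)@(13, 1): e=[78,-54,0] → ·  [on edge]
    (5,1)@(11, 3): e=[66,-42,0] → ·  [on edge]
    (2,2)@(5, 5): e=[6,2,16] → #
    (3,2)@(7, 5): e=[30,-14,8] → ·
    (4,2)@(9, 5): e=[54,-30,0] → ·  [on edge]
    (2,3)@(5, 7): e=[18,-2,8] → ·
    (3,3)@(7, 7): e=[42,-18,0] → ·  [on edge]
    (1,4)@(3, 9): e=[6,10,8] → #
    (2,4)@(5, 9): e=[30,-6,0] → ·  [on edge]
    (1,5)@(3, 11): e=[18,6,0] → ·  [on edge]
    (0,6)@(1, 13): e=[6,18,0] → ·  [on edge]
  covered (2 px):
    · · · · · · ·
    · · · · · · ·
    · · # · · · ·
    · · · · · · ·
    · # · · · · ·
    · · · · · · ·
    · · · · · · ·
    · · · · · · ·
    · · · · · · ·
    · · · · · · ·
T1:
  2·area = 72
  edge (6, 8)→(12, 16): d=(6,8) right/bottom  bias=-1
  edge (12, 16)→(0, 12): d=(-12,-4) top-left  bias=+0
  edge (0, 12)→(6, 8): d=(6,-4) top-left  bias=+0
    (2,4)@(5, 9): e=[14,56,2] → #
    (3,4)@(7, 9): e=[-2,64,10] → ·
    (1,5)@(3, 11): e=[42,24,6] → #
    (3,5)@(7, 11): e=[10,40,22] → #
    (4,5)@(9, 11): e=[-6,48,30] → ·
    (1,6)@(3, 13): e=[54,0,18] → #  [on edge]
    (4,6)@(9, 13): e=[6,24,42] → #
    (5,6)@(11, 13): e=[-10,32,50] → ·
    (1,7)@(3, 15): e=[66,-24,30] → ·
    (2,7)@(5, 15): e=[50,-16,38] → ·
    (3,7)@(7, 15): e=[34,-8,46] → ·
    (4,7)@(9, 15): e=[18,0,54] → #  [on edge]
  covered (10 px):
    · · · · · · ·
    · · · · · · ·
    · · · · · · ·
    · · · · · · ·
    · · # · · · ·
    · # # # · · ·
    · # # # # · ·
    · · · · # # ·
    · · · · · · ·
    · · · · · · ·
T2:
  2·area = 62
  edge (2, 16)→(12, 0): d=(10,-16) top-left  bias=+0
  edge (12, 0)→(14, 3): d=(2,3) right/bottom  bias=-1
  edge (14, 3)→(2, 16): d=(-12,13) right/bottom  bias=-1
    (5,1)@(11, 3): e=[14,9,39] → #
    (6,1)@(13, 3): e=[46,3,13] → #
    (4,2)@(9, 5): e=[2,19,41] → #
    (6,2)@(13, 5): e=[66,7,-11] → ·
    (4,3)@(9, 7): e=[22,23,17] → #
    (5,3)@(11, 7): e=[54,17,-9] → ·
    (3,4)@(7, 9): e=[10,33,19] → #
    (4,4)@(9, 9): e=[42,27,-7] → ·
    (3,5)@(7, 11): e=[30,37,-5] → ·
  covered (6 px):
    · · · · · · ·
    · · · · · # #
    · · · · # # ·
    · · · · # · ·
    · · · # · · ·
    · · · · · · ·
    · · · · · · ·
    · · · · · · ·
    · · · · · · ·
    · · · · · · ·

Final: [[2,2],[1,4]]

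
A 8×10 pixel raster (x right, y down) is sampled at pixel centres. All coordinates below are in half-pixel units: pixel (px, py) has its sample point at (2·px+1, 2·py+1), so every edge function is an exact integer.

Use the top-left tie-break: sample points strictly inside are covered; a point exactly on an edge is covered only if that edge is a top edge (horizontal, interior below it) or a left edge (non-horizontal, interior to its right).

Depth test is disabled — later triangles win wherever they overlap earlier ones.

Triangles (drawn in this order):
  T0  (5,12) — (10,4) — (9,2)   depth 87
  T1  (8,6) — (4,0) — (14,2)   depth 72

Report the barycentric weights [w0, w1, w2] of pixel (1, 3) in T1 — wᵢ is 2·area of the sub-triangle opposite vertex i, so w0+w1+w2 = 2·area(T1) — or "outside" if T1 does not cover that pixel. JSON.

T0:
  2·area = 18  (B↔C swapped to make it positive)
  edge (5, 12)→(9, 2): d=(4,-10) top-left  bias=+0
  edge (9, 2)→(10, 4): d=(1,2) right/bottom  bias=-1
  edge (10, 4)→(5, 12): d=(-5,8) right/bottom  bias=-1
    (4,1)@(9, 3): e=[4,1,13] → █
    (5,1)@(11, 3): e=[24,-3,-3] → ·
    (4,2)@(9, 5): e=[12,3,3] → █
    (5,2)@(11, 5): e=[32,-1,-13] → ·
    (3,3)@(7, 7): e=[0,9,9] → █  [on edge]
    (4,3)@(9, 7): e=[20,5,-7] → ·
    (3,4)@(7, 9): e=[8,11,-1] → ·
    (1,8)@(3, 17): e=[0,27,-9] → ·  [on edge]
  covered (3 px):
    · · · · · · · ·
    · · · · █ · · ·
    · · · · █ · · ·
    · · · █ · · · ·
    · · · · · · · ·
    · · · · · · · ·
    · · · · · · · ·
    · · · · · · · ·
    · · · · · · · ·
    · · · · · · · ·
T1:
  2·area = 52
  edge (8, 6)→(4, 0): d=(-4,-6) top-left  bias=+0
  edge (4, 0)→(14, 2): d=(10,2) right/bottom  bias=-1
  edge (14, 2)→(8, 6): d=(-6,4) right/bottom  bias=-1
    (2,0)@(5, 1): e=[2,8,42] → █
    (3,0)@(7, 1): e=[14,4,34] → █
    (4,0)@(9, 1): e=[26,0,26] → ·  [on edge]
    (2,1)@(5, 3): e=[-6,28,30] → ·
    (3,1)@(7, 3): e=[6,24,22] → █
    (4,1)@(9, 3): e=[18,20,14] → █
    (5,1)@(11, 3): e=[30,16,6] → █
    (6,1)@(13, 3): e=[42,12,-2] → ·
    (3,2)@(7, 5): e=[-2,44,10] → ·
    (4,2)@(9, 5): e=[10,40,2] → █
    (5,2)@(11, 5): e=[22,36,-6] → ·
    (4,3)@(9, 7): e=[2,60,-10] → ·
  covered (6 px):
    · · █ █ · · · ·
    · · · █ █ █ · ·
    · · · · █ · · ·
    · · · · · · · ·
    · · · · · · · ·
    · · · · · · · ·
    · · · · · · · ·
    · · · · · · · ·
    · · · · · · · ·
    · · · · · · · ·

Answer: "outside"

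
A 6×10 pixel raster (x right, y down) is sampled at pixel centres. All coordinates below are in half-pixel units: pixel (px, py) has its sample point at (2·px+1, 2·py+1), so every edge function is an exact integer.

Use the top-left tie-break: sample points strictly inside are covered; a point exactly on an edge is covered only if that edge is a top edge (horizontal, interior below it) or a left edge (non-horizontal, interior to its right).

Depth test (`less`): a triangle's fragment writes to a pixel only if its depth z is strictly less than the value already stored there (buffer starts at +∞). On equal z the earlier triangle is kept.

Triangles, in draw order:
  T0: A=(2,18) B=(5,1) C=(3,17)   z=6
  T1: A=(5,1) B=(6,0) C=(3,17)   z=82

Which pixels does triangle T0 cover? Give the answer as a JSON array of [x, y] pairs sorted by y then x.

T0:
  2·area = 14
  edge (2, 18)→(5, 1): d=(3,-17) top-left  bias=+0
  edge (5, 1)→(3, 17): d=(-2,16) right/bottom  bias=-1
  edge (3, 17)→(2, 18): d=(-1,1) right/bottom  bias=-1
    (2,0)@(5, 1): e=[0,0,14] → ·  [on edge]
    (5,4)@(11, 9): e=[126,-112,0] → ·  [on edge]
    (4,5)@(9, 11): e=[98,-84,0] → ·  [on edge]
    (1,6)@(3, 13): e=[2,8,4] → █
    (2,6)@(5, 13): e=[36,-24,2] → ·
    (3,6)@(7, 13): e=[70,-56,0] → ·  [on edge]
    (1,7)@(3, 15): e=[8,4,2] → █
    (2,7)@(5, 15): e=[42,-28,0] → ·  [on edge]
    (1,8)@(3, 17): e=[14,0,0] → ·  [on edge]
    (0,9)@(1, 19): e=[-14,28,0] → ·  [on edge]
  covered (2 px):
    · · · · · ·
    · · · · · ·
    · · · · · ·
    · · · · · ·
    · · · · · ·
    · · · · · ·
    · █ · · · ·
    · █ · · · ·
    · · · · · ·
    · · · · · ·
T1:
  2·area = 14
  edge (5, 1)→(6, 0): d=(1,-1) top-left  bias=+0
  edge (6, 0)→(3, 17): d=(-3,17) right/bottom  bias=-1
  edge (3, 17)→(5, 1): d=(2,-16) top-left  bias=+0
    (2,0)@(5, 1): e=[0,14,0] → █  [on edge]
    (3,0)@(7, 1): e=[2,-20,32] → ·
    (1,1)@(3, 3): e=[0,42,-28] → ·  [on edge]
    (2,1)@(5, 3): e=[2,8,4] → █
    (3,1)@(7, 3): e=[4,-26,36] → ·
    (0,2)@(1, 5): e=[0,70,-56] → ·  [on edge]
    (2,2)@(5, 5): e=[4,2,8] → █
    (3,2)@(7, 5): e=[6,-32,40] → ·
    (2,3)@(5, 7): e=[6,-4,12] → ·
    (1,8)@(3, 17): e=[14,0,0] → ·  [on edge]
  covered (3 px):
    · · █ · · ·
    · · █ · · ·
    · · █ · · ·
    · · · · · ·
    · · · · · ·
    · · · · · ·
    · · · · · ·
    · · · · · ·
    · · · · · ·
    · · · · · ·

Result: [[1,6],[1,7]]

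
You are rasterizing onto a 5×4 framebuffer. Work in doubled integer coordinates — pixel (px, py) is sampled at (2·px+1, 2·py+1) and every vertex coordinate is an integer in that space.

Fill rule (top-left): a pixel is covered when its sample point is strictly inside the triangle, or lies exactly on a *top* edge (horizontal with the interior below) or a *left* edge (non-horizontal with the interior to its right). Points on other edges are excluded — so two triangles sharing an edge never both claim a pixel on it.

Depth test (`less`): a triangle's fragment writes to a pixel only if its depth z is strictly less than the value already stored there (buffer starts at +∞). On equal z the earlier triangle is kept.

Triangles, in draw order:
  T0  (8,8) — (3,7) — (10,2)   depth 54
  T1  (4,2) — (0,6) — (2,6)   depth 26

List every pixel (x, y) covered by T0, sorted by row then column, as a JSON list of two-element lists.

T0:
  2·area = 32
  edge (8, 8)→(3, 7): d=(-5,-1) top-left  bias=+0
  edge (3, 7)→(10, 2): d=(7,-5) top-left  bias=+0
  edge (10, 2)→(8, 8): d=(-2,6) right/bottom  bias=-1
    (4,1)@(9, 3): e=[26,2,4] → X
    (3,2)@(7, 5): e=[14,6,12] → X
    (4,2)@(9, 5): e=[16,16,0] → .  [on edge]
    (1,3)@(3, 7): e=[0,0,32] → X  [on edge]
    (2,3)@(5, 7): e=[2,10,20] → X
    (4,3)@(9, 7): e=[6,30,-4] → .
  covered (5 px):
    . . . . .
    . . . . X
    . . . X .
    . X X X .
T1:
  2·area = 8  (B↔C swapped to make it positive)
  edge (4, 2)→(2, 6): d=(-2,4) right/bottom  bias=-1
  edge (2, 6)→(0, 6): d=(-2,0) right/bottom  bias=-1
  edge (0, 6)→(4, 2): d=(4,-4) top-left  bias=+0
    (2,0)@(5, 1): e=[-2,10,0] → .  [on edge]
    (1,1)@(3, 3): e=[2,6,0] → X  [on edge]
    (2,1)@(5, 3): e=[-6,6,8] → .
    (0,2)@(1, 5): e=[6,2,0] → X  [on edge]
    (1,2)@(3, 5): e=[-2,2,8] → .
    (0,3)@(1, 7): e=[2,-2,8] → .
  covered (2 px):
    . . . . .
    . X . . .
    X . . . .
    . . . . .

Answer: [[4,1],[3,2],[1,3],[2,3],[3,3]]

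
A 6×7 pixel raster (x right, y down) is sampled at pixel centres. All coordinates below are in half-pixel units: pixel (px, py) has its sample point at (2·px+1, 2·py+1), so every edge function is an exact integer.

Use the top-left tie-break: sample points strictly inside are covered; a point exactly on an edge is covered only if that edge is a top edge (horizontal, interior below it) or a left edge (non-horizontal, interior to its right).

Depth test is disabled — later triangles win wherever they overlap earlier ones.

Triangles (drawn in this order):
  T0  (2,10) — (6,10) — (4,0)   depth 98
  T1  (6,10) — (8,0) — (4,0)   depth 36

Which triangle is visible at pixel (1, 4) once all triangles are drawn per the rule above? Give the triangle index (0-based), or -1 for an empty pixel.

T0:
  2·area = 40  (B↔C swapped to make it positive)
  edge (2, 10)→(4, 0): d=(2,-10) top-left  bias=+0
  edge (4, 0)→(6, 10): d=(2,10) right/bottom  bias=-1
  edge (6, 10)→(2, 10): d=(-4,0) right/bottom  bias=-1
    (1,2)@(3, 5): e=[0,20,20] → #  [on edge]
    (2,2)@(5, 5): e=[20,0,20] → ·  [on edge]
    (1,3)@(3, 7): e=[4,24,12] → #
    (2,3)@(5, 7): e=[24,4,12] → #
    (3,3)@(7, 7): e=[44,-16,12] → ·
    (1,4)@(3, 9): e=[8,28,4] → #
    (3,4)@(7, 9): e=[48,-12,4] → ·
    (1,5)@(3, 11): e=[12,32,-4] → ·
    (2,5)@(5, 11): e=[32,12,-4] → ·
  covered (5 px):
    · · · · · ·
    · · · · · ·
    · # · · · ·
    · # # · · ·
    · # # · · ·
    · · · · · ·
    · · · · · ·
T1:
  2·area = 40  (B↔C swapped to make it positive)
  edge (6, 10)→(4, 0): d=(-2,-10) top-left  bias=+0
  edge (4, 0)→(8, 0): d=(4,0) top-left  bias=+0
  edge (8, 0)→(6, 10): d=(-2,10) right/bottom  bias=-1
    (2,0)@(5, 1): e=[8,4,28] → #
    (3,0)@(7, 1): e=[28,4,8] → #
    (4,0)@(9, 1): e=[48,4,-12] → ·
    (2,1)@(5, 3): e=[4,12,24] → #
    (4,1)@(9, 3): e=[44,12,-16] → ·
    (2,2)@(5, 5): e=[0,20,20] → #  [on edge]
    (3,2)@(7, 5): e=[20,20,0] → ·  [on edge]
    (2,3)@(5, 7): e=[-4,28,16] → ·
  covered (5 px):
    · · # # · ·
    · · # # · ·
    · · # · · ·
    · · · · · ·
    · · · · · ·
    · · · · · ·
    · · · · · ·

Z-buffer (winner per pixel, '.' = empty):
  . . 1 1 . .
  . . 1 1 . .
  . 0 1 . . .
  . 0 0 . . .
  . 0 0 . . .
  . . . . . .
  . . . . . .

Result: 0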